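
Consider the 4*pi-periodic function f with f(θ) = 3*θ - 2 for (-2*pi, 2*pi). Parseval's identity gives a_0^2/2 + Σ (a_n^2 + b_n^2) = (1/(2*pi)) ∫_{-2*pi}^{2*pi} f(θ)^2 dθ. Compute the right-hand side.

(1/(2*pi)) ∫_{-2*pi}^{2*pi} f(θ)^2 dθ = (1/(2*pi)) · (16*pi + 48*pi**3) = 8 + 24*pi**2.

8 + 24*pi**2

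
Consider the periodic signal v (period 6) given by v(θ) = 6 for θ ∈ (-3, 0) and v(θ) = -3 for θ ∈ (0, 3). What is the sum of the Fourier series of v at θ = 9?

θ = 9 differs from θ = -3 by 2 full period(s), and the series is 6-periodic.
At θ = -3 the one-sided limits are v(-3^-) = -3 and v(-3^+) = 6.
By Dirichlet's theorem the series converges to their average, [(-3) + (6)]/2 = 3/2.

3/2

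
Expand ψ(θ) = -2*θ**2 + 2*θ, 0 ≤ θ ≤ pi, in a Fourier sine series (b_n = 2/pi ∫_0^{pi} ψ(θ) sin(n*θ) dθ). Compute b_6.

-2/3 + 2*pi/3

b_6 = 2/pi ∫_0^{pi} (-2*θ**2 + 2*θ) sin(6*θ) dθ.
Integrating by parts twice (tabular method), an antiderivative of (-2*θ**2 + 2*θ) sin(6*θ) is θ**2*cos(6*θ)/3 - θ*sin(6*θ)/9 - θ*cos(6*θ)/3 + sin(6*θ)/18 - cos(6*θ)/54; evaluating from 0 to pi: ∫_{0}^{pi} (-2*θ**2 + 2*θ) sin(6*θ) dθ = (-pi/3 - 1/54 + pi**2/3) - (-1/54) = pi*(-1 + pi)/3.
Hence b_6 = (2/pi)·(pi*(-1 + pi)/3) = -2/3 + 2*pi/3.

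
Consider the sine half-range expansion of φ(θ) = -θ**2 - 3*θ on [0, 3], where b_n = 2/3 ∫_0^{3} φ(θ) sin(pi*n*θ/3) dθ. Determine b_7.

36*(2 - 49*pi**2)/(343*pi**3)

b_7 = 2/3 ∫_0^{3} (-θ**2 - 3*θ) sin(7*pi*θ/3) dθ.
Integrating by parts twice (tabular method), an antiderivative of (-θ**2 - 3*θ) sin(7*pi*θ/3) is 3*θ**2*cos(7*pi*θ/3)/(7*pi) - 18*θ*sin(7*pi*θ/3)/(49*pi**2) + 9*θ*cos(7*pi*θ/3)/(7*pi) - 27*sin(7*pi*θ/3)/(49*pi**2) - 54*cos(7*pi*θ/3)/(343*pi**3); evaluating from 0 to 3: ∫_{0}^{3} (-θ**2 - 3*θ) sin(7*pi*θ/3) dθ = (54*(1 - 49*pi**2)/(343*pi**3)) - (-54/(343*pi**3)) = 54*(2 - 49*pi**2)/(343*pi**3).
Hence b_7 = (2/3)·(54*(2 - 49*pi**2)/(343*pi**3)) = 36*(2 - 49*pi**2)/(343*pi**3).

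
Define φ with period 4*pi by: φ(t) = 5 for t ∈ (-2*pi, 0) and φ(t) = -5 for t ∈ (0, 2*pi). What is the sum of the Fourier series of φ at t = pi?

-5

φ is continuous at t = pi with value -5, so the series converges to -5 there.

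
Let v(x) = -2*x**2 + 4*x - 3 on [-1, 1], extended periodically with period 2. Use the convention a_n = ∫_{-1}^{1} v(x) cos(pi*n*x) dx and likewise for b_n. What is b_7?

b_7 = ∫_{-1}^{1} v(x) sin(7*pi*x) dx.
Integrating by parts twice (tabular method), an antiderivative of (-2*x**2 + 4*x - 3) sin(7*pi*x) is 2*x**2*cos(7*pi*x)/(7*pi) - 4*x*sin(7*pi*x)/(49*pi**2) - 4*x*cos(7*pi*x)/(7*pi) + 4*sin(7*pi*x)/(49*pi**2) - 4*cos(7*pi*x)/(343*pi**3) + 3*cos(7*pi*x)/(7*pi); evaluating from -1 to 1: ∫_{-1}^{1} (-2*x**2 + 4*x - 3) sin(7*pi*x) dx = ((4 - 49*pi**2)/(343*pi**3)) - ((4 - 441*pi**2)/(343*pi**3)) = 8/(7*pi).
Hence b_7 = 8/(7*pi).

8/(7*pi)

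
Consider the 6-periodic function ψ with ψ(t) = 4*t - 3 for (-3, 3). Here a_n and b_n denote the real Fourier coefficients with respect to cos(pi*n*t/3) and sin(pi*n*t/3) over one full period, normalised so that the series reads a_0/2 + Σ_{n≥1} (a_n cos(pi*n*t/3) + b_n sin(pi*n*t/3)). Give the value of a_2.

a_2 = 1/3 ∫_{-3}^{3} ψ(t) cos(2*pi*t/3) dt.
Integrating by parts (boundary term plus one more integral), an antiderivative of (4*t - 3) cos(2*pi*t/3) is 6*t*sin(2*pi*t/3)/pi - 9*sin(2*pi*t/3)/(2*pi) + 9*cos(2*pi*t/3)/pi**2; evaluating from -3 to 3: ∫_{-3}^{3} (4*t - 3) cos(2*pi*t/3) dt = (9/pi**2) - (9/pi**2) = 0.
Hence a_2 = (1/3)·(0) = 0.

0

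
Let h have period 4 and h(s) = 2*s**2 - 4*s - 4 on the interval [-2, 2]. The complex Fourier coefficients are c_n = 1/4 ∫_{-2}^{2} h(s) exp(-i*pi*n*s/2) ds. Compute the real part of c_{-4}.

pi**(-2)

Since h is real-valued, Re(c_{-4}) = 1/4 ∫_{-2}^{2} h(s) cos(-2*pi*s) ds = a_{4}/2.
Integrating by parts twice (tabular method), an antiderivative of (2*s**2 - 4*s - 4) cos(-2*pi*s) is s**2*sin(2*pi*s)/pi - 2*s*sin(2*pi*s)/pi + s*cos(2*pi*s)/pi**2 - 2*sin(2*pi*s)/pi - sin(2*pi*s)/(2*pi**3) - cos(2*pi*s)/pi**2; evaluating from -2 to 2: ∫_{-2}^{2} (2*s**2 - 4*s - 4) cos(-2*pi*s) ds = (pi**(-2)) - (-3/pi**2) = 4/pi**2.
Hence Re(c_{-4}) = (1/4)·(4/pi**2) = pi**(-2).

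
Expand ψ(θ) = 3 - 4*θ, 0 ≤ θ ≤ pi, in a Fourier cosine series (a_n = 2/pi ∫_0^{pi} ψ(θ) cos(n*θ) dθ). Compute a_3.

16/(9*pi)

a_3 = 2/pi ∫_0^{pi} (3 - 4*θ) cos(3*θ) dθ.
Integrating by parts (boundary term plus one more integral), an antiderivative of (3 - 4*θ) cos(3*θ) is -4*θ*sin(3*θ)/3 + sin(3*θ) - 4*cos(3*θ)/9; evaluating from 0 to pi: ∫_{0}^{pi} (3 - 4*θ) cos(3*θ) dθ = (4/9) - (-4/9) = 8/9.
Hence a_3 = (2/pi)·(8/9) = 16/(9*pi).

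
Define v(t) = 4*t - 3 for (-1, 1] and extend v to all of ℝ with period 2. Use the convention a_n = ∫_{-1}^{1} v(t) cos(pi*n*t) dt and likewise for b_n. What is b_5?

8/(5*pi)

b_5 = ∫_{-1}^{1} v(t) sin(5*pi*t) dt.
Integrating by parts (boundary term plus one more integral), an antiderivative of (4*t - 3) sin(5*pi*t) is -4*t*cos(5*pi*t)/(5*pi) + 4*sin(5*pi*t)/(25*pi**2) + 3*cos(5*pi*t)/(5*pi); evaluating from -1 to 1: ∫_{-1}^{1} (4*t - 3) sin(5*pi*t) dt = (1/(5*pi)) - (-7/(5*pi)) = 8/(5*pi).
Hence b_5 = 8/(5*pi).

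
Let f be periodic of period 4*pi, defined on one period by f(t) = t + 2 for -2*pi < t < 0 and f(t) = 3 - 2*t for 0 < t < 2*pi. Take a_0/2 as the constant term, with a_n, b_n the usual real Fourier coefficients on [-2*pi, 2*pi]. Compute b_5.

b_5 = (1/(2*pi)) ∫_{-2*pi}^{2*pi} f(t) sin(5*t/2) dt.
Split the integral at the breakpoints.
Integrating by parts (boundary term plus one more integral), an antiderivative of (t + 2) sin(5*t/2) is -2*t*cos(5*t/2)/5 + 4*sin(5*t/2)/25 - 4*cos(5*t/2)/5; evaluating from -2*pi to 0: ∫_{-2*pi}^{0} (t + 2) sin(5*t/2) dt = (-4/5) - (4/5 - 4*pi/5) = -8/5 + 4*pi/5.
Integrating by parts (boundary term plus one more integral), an antiderivative of (3 - 2*t) sin(5*t/2) is 4*t*cos(5*t/2)/5 - 8*sin(5*t/2)/25 - 6*cos(5*t/2)/5; evaluating from 0 to 2*pi: ∫_{0}^{2*pi} (3 - 2*t) sin(5*t/2) dt = (6/5 - 8*pi/5) - (-6/5) = 12/5 - 8*pi/5.
Summing the pieces and multiplying by (1/(2*pi)) gives b_5 = 2*(1 - pi)/(5*pi).

2*(1 - pi)/(5*pi)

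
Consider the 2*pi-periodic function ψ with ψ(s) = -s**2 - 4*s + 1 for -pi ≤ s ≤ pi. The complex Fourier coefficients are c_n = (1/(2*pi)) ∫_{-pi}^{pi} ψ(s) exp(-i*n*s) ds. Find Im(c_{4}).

-1

Since ψ is real-valued, Im(c_{4}) = -(1/(2*pi)) ∫_{-pi}^{pi} ψ(s) sin(4*s) ds = -b_{4}/2.
Integrating by parts twice (tabular method), an antiderivative of (-s**2 - 4*s + 1) sin(4*s) is s**2*cos(4*s)/4 - s*sin(4*s)/8 + s*cos(4*s) - sin(4*s)/4 - 9*cos(4*s)/32; evaluating from -pi to pi: ∫_{-pi}^{pi} (-s**2 - 4*s + 1) sin(4*s) ds = (-9/32 + pi**2/4 + pi) - (-pi - 9/32 + pi**2/4) = 2*pi.
Hence Im(c_{4}) = (-1/(2*pi))·(2*pi) = -1.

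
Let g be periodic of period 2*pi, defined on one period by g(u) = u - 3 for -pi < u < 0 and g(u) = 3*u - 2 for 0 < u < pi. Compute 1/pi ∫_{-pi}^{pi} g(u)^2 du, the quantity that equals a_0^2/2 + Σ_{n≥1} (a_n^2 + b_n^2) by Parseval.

1/pi ∫_{-pi}^{pi} g(u)^2 du = 1/pi · (pi*(-9*pi + 39 + 10*pi**2)/3) = -3*pi + 13 + 10*pi**2/3.

-3*pi + 13 + 10*pi**2/3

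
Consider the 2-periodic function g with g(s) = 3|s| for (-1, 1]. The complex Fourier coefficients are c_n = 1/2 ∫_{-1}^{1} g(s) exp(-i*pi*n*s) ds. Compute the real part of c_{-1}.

-6/pi**2

Since g is real-valued, Re(c_{-1}) = 1/2 ∫_{-1}^{1} g(s) cos(-pi*s) ds = a_{1}/2.
g is even and cos(-pi*s) is even, so the integrand is even: ∫_{-1}^{1} g(s) cos(-pi*s) ds = 2∫_0^{1} g(s) cos(-pi*s) ds.
Integrating by parts (boundary term plus one more integral), an antiderivative of (3*s) cos(-pi*s) is 3*s*sin(pi*s)/pi + 3*cos(pi*s)/pi**2; evaluating from 0 to 1: ∫_{0}^{1} (3*s) cos(-pi*s) ds = (-3/pi**2) - (3/pi**2) = -6/pi**2.
So ∫_{-1}^{1} g(s) cos(-pi*s) ds = -12/pi**2.
Hence Re(c_{-1}) = (1/2)·(-12/pi**2) = -6/pi**2.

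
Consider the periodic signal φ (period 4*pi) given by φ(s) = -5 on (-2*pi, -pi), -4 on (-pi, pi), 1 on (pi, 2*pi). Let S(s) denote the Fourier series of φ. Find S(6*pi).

-2

s = 6*pi differs from s = 2*pi by 1 full period(s), and the series is 4*pi-periodic.
At s = 2*pi the one-sided limits are φ(2*pi^-) = 1 and φ(2*pi^+) = -5.
By Dirichlet's theorem the series converges to their average, [(1) + (-5)]/2 = -2.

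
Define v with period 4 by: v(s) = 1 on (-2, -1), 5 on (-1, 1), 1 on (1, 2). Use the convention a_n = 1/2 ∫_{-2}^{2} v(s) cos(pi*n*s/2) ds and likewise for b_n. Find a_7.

a_7 = 1/2 ∫_{-2}^{2} v(s) cos(7*pi*s/2) ds.
v is even and cos(7*pi*s/2) is even, so the integrand is even and a_7 = ∫_0^{2} v(s) cos(7*pi*s/2) ds.
Split the integral at the breakpoints.
Directly, an antiderivative of (5) cos(7*pi*s/2) is 10*sin(7*pi*s/2)/(7*pi); evaluating from 0 to 1: ∫_{0}^{1} (5) cos(7*pi*s/2) ds = (-10/(7*pi)) - (0) = -10/(7*pi).
Directly, an antiderivative of (1) cos(7*pi*s/2) is 2*sin(7*pi*s/2)/(7*pi); evaluating from 1 to 2: ∫_{1}^{2} (1) cos(7*pi*s/2) ds = (0) - (-2/(7*pi)) = 2/(7*pi).
Summing the pieces gives a_7 = -8/(7*pi).

-8/(7*pi)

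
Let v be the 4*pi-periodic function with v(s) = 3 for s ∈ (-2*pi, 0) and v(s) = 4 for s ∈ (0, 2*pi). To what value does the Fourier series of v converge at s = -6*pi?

s = -6*pi differs from s = 2*pi by -2 full period(s), and the series is 4*pi-periodic.
At s = 2*pi the one-sided limits are v(2*pi^-) = 4 and v(2*pi^+) = 3.
By Dirichlet's theorem the series converges to their average, [(4) + (3)]/2 = 7/2.

7/2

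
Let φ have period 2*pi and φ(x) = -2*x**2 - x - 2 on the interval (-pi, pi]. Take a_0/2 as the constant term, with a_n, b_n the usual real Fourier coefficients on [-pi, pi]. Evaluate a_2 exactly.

-2

a_2 = 1/pi ∫_{-pi}^{pi} φ(x) cos(2*x) dx.
Integrating by parts twice (tabular method), an antiderivative of (-2*x**2 - x - 2) cos(2*x) is -x**2*sin(2*x) - x*sin(2*x)/2 - x*cos(2*x) - sin(2*x)/2 - cos(2*x)/4; evaluating from -pi to pi: ∫_{-pi}^{pi} (-2*x**2 - x - 2) cos(2*x) dx = (-pi - 1/4) - (-1/4 + pi) = -2*pi.
Hence a_2 = (1/pi)·(-2*pi) = -2.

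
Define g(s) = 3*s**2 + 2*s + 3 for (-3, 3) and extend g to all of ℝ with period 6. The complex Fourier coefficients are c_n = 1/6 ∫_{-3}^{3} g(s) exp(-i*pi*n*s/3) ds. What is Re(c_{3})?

-6/pi**2

Since g is real-valued, Re(c_{3}) = 1/6 ∫_{-3}^{3} g(s) cos(pi*s) ds = a_{3}/2.
Integrating by parts twice (tabular method), an antiderivative of (3*s**2 + 2*s + 3) cos(pi*s) is 3*s**2*sin(pi*s)/pi + 2*s*sin(pi*s)/pi + 6*s*cos(pi*s)/pi**2 - 6*sin(pi*s)/pi**3 + 3*sin(pi*s)/pi + 2*cos(pi*s)/pi**2; evaluating from -3 to 3: ∫_{-3}^{3} (3*s**2 + 2*s + 3) cos(pi*s) ds = (-20/pi**2) - (16/pi**2) = -36/pi**2.
Hence Re(c_{3}) = (1/6)·(-36/pi**2) = -6/pi**2.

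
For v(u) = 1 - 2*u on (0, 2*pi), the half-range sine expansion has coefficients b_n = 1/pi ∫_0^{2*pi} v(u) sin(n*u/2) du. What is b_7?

b_7 = 1/pi ∫_0^{2*pi} (1 - 2*u) sin(7*u/2) du.
Integrating by parts (boundary term plus one more integral), an antiderivative of (1 - 2*u) sin(7*u/2) is 4*u*cos(7*u/2)/7 - 8*sin(7*u/2)/49 - 2*cos(7*u/2)/7; evaluating from 0 to 2*pi: ∫_{0}^{2*pi} (1 - 2*u) sin(7*u/2) du = (2/7 - 8*pi/7) - (-2/7) = 4/7 - 8*pi/7.
Hence b_7 = (1/pi)·(4/7 - 8*pi/7) = 4*(1 - 2*pi)/(7*pi).

4*(1 - 2*pi)/(7*pi)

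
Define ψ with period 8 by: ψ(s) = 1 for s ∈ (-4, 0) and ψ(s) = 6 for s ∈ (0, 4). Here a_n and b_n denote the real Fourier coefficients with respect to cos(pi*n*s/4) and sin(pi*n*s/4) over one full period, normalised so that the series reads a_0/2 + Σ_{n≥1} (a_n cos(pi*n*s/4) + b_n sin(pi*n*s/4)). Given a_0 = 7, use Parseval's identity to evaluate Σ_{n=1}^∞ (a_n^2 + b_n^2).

25/2

Parseval: a_0^2/2 + Σ_{n≥1} (a_n^2+b_n^2) = 1/4 ∫_{-4}^{4} ψ(s)^2 ds = 37.
Subtract a_0^2/2 = 49/2: Σ (a_n^2+b_n^2) = 25/2.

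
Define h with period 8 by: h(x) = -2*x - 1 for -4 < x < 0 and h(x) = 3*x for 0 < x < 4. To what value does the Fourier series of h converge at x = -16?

x = -16 differs from x = 0 by -2 full period(s), and the series is 8-periodic.
At x = 0 the one-sided limits are h(0^-) = -1 and h(0^+) = 0.
By Dirichlet's theorem the series converges to their average, [(-1) + (0)]/2 = -1/2.

-1/2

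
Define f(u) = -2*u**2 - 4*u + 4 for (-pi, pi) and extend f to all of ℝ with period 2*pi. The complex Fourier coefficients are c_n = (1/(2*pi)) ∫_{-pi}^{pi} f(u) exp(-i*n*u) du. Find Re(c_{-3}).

Since f is real-valued, Re(c_{-3}) = (1/(2*pi)) ∫_{-pi}^{pi} f(u) cos(-3*u) du = a_{3}/2.
Integrating by parts twice (tabular method), an antiderivative of (-2*u**2 - 4*u + 4) cos(-3*u) is -2*u**2*sin(3*u)/3 - 4*u*sin(3*u)/3 - 4*u*cos(3*u)/9 + 40*sin(3*u)/27 - 4*cos(3*u)/9; evaluating from -pi to pi: ∫_{-pi}^{pi} (-2*u**2 - 4*u + 4) cos(-3*u) du = (4/9 + 4*pi/9) - (4/9 - 4*pi/9) = 8*pi/9.
Hence Re(c_{-3}) = (1/(2*pi))·(8*pi/9) = 4/9.

4/9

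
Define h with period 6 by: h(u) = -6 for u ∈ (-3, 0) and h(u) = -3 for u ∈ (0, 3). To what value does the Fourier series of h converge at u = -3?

-9/2

u = -3 differs from u = 3 by -1 full period(s), and the series is 6-periodic.
At u = 3 the one-sided limits are h(3^-) = -3 and h(3^+) = -6.
By Dirichlet's theorem the series converges to their average, [(-3) + (-6)]/2 = -9/2.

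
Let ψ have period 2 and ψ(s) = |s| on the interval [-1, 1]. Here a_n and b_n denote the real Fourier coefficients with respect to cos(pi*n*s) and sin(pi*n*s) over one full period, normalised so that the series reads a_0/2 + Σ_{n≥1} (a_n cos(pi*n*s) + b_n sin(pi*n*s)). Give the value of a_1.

-4/pi**2

a_1 = ∫_{-1}^{1} ψ(s) cos(pi*s) ds.
ψ is even and cos(pi*s) is even, so the integrand is even and a_1 = 2 ∫_0^{1} ψ(s) cos(pi*s) ds.
Integrating by parts (boundary term plus one more integral), an antiderivative of (s) cos(pi*s) is s*sin(pi*s)/pi + cos(pi*s)/pi**2; evaluating from 0 to 1: ∫_{0}^{1} (s) cos(pi*s) ds = (-1/pi**2) - (pi**(-2)) = -2/pi**2.
Hence a_1 = 2·(-2/pi**2) = -4/pi**2.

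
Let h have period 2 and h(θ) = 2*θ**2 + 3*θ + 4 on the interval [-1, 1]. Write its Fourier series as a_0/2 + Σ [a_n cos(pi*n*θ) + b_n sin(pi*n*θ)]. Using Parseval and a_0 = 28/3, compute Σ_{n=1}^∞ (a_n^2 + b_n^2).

Parseval: a_0^2/2 + Σ_{n≥1} (a_n^2+b_n^2) = ∫_{-1}^{1} h(θ)^2 dθ = 754/15.
Subtract a_0^2/2 = 392/9: Σ (a_n^2+b_n^2) = 302/45.

302/45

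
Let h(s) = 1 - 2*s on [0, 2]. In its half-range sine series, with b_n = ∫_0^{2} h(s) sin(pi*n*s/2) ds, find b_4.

b_4 = ∫_0^{2} (1 - 2*s) sin(2*pi*s) ds.
Integrating by parts (boundary term plus one more integral), an antiderivative of (1 - 2*s) sin(2*pi*s) is s*cos(2*pi*s)/pi - sin(2*pi*s)/(2*pi**2) - cos(2*pi*s)/(2*pi); evaluating from 0 to 2: ∫_{0}^{2} (1 - 2*s) sin(2*pi*s) ds = (3/(2*pi)) - (-1/(2*pi)) = 2/pi.
Hence b_4 = 2/pi.

2/pi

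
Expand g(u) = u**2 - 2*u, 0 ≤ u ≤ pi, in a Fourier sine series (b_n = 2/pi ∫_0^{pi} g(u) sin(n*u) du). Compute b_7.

b_7 = 2/pi ∫_0^{pi} (u**2 - 2*u) sin(7*u) du.
Integrating by parts twice (tabular method), an antiderivative of (u**2 - 2*u) sin(7*u) is -u**2*cos(7*u)/7 + 2*u*sin(7*u)/49 + 2*u*cos(7*u)/7 - 2*sin(7*u)/49 + 2*cos(7*u)/343; evaluating from 0 to pi: ∫_{0}^{pi} (u**2 - 2*u) sin(7*u) du = (-2*pi/7 - 2/343 + pi**2/7) - (2/343) = -2*pi/7 - 4/343 + pi**2/7.
Hence b_7 = (2/pi)·(-2*pi/7 - 4/343 + pi**2/7) = 2*(-98*pi - 4 + 49*pi**2)/(343*pi).

2*(-98*pi - 4 + 49*pi**2)/(343*pi)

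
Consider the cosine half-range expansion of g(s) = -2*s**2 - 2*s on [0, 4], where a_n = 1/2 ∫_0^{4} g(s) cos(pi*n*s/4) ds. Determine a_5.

a_5 = 1/2 ∫_0^{4} (-2*s**2 - 2*s) cos(5*pi*s/4) ds.
Integrating by parts twice (tabular method), an antiderivative of (-2*s**2 - 2*s) cos(5*pi*s/4) is -8*s**2*sin(5*pi*s/4)/(5*pi) - 8*s*sin(5*pi*s/4)/(5*pi) - 64*s*cos(5*pi*s/4)/(25*pi**2) + 256*sin(5*pi*s/4)/(125*pi**3) - 32*cos(5*pi*s/4)/(25*pi**2); evaluating from 0 to 4: ∫_{0}^{4} (-2*s**2 - 2*s) cos(5*pi*s/4) ds = (288/(25*pi**2)) - (-32/(25*pi**2)) = 64/(5*pi**2).
Hence a_5 = (1/2)·(64/(5*pi**2)) = 32/(5*pi**2).

32/(5*pi**2)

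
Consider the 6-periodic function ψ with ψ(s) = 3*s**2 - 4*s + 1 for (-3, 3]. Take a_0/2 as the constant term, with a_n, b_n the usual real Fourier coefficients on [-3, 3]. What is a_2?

27/pi**2

a_2 = 1/3 ∫_{-3}^{3} ψ(s) cos(2*pi*s/3) ds.
Integrating by parts twice (tabular method), an antiderivative of (3*s**2 - 4*s + 1) cos(2*pi*s/3) is 9*s**2*sin(2*pi*s/3)/(2*pi) - 6*s*sin(2*pi*s/3)/pi + 27*s*cos(2*pi*s/3)/(2*pi**2) - 81*sin(2*pi*s/3)/(4*pi**3) + 3*sin(2*pi*s/3)/(2*pi) - 9*cos(2*pi*s/3)/pi**2; evaluating from -3 to 3: ∫_{-3}^{3} (3*s**2 - 4*s + 1) cos(2*pi*s/3) ds = (63/(2*pi**2)) - (-99/(2*pi**2)) = 81/pi**2.
Hence a_2 = (1/3)·(81/pi**2) = 27/pi**2.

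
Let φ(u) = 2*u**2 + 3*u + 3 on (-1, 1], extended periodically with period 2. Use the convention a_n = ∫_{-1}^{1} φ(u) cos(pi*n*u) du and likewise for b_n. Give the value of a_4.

1/(2*pi**2)

a_4 = ∫_{-1}^{1} φ(u) cos(4*pi*u) du.
Integrating by parts twice (tabular method), an antiderivative of (2*u**2 + 3*u + 3) cos(4*pi*u) is u**2*sin(4*pi*u)/(2*pi) + 3*u*sin(4*pi*u)/(4*pi) + u*cos(4*pi*u)/(4*pi**2) - sin(4*pi*u)/(16*pi**3) + 3*sin(4*pi*u)/(4*pi) + 3*cos(4*pi*u)/(16*pi**2); evaluating from -1 to 1: ∫_{-1}^{1} (2*u**2 + 3*u + 3) cos(4*pi*u) du = (7/(16*pi**2)) - (-1/(16*pi**2)) = 1/(2*pi**2).
Hence a_4 = 1/(2*pi**2).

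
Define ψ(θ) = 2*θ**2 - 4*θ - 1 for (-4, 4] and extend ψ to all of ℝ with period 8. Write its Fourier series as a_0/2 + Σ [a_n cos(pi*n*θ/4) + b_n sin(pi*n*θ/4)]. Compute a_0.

a_0 = 1/4 ∫_{-4}^{4} ψ(θ) dθ = 1/4 · (232/3) = 58/3.

58/3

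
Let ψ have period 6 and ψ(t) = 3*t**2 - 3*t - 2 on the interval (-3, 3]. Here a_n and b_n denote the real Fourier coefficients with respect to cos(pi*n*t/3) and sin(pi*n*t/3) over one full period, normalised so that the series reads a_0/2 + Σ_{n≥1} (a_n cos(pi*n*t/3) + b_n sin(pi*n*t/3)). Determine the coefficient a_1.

-108/pi**2

a_1 = 1/3 ∫_{-3}^{3} ψ(t) cos(pi*t/3) dt.
Integrating by parts twice (tabular method), an antiderivative of (3*t**2 - 3*t - 2) cos(pi*t/3) is 9*t**2*sin(pi*t/3)/pi - 9*t*sin(pi*t/3)/pi + 54*t*cos(pi*t/3)/pi**2 - 162*sin(pi*t/3)/pi**3 - 6*sin(pi*t/3)/pi - 27*cos(pi*t/3)/pi**2; evaluating from -3 to 3: ∫_{-3}^{3} (3*t**2 - 3*t - 2) cos(pi*t/3) dt = (-135/pi**2) - (189/pi**2) = -324/pi**2.
Hence a_1 = (1/3)·(-324/pi**2) = -108/pi**2.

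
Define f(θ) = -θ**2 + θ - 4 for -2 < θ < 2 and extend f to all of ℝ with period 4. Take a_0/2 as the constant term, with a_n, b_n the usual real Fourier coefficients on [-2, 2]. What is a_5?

a_5 = 1/2 ∫_{-2}^{2} f(θ) cos(5*pi*θ/2) dθ.
Integrating by parts twice (tabular method), an antiderivative of (-θ**2 + θ - 4) cos(5*pi*θ/2) is -2*θ**2*sin(5*pi*θ/2)/(5*pi) + 2*θ*sin(5*pi*θ/2)/(5*pi) - 8*θ*cos(5*pi*θ/2)/(25*pi**2) - 8*sin(5*pi*θ/2)/(5*pi) + 16*sin(5*pi*θ/2)/(125*pi**3) + 4*cos(5*pi*θ/2)/(25*pi**2); evaluating from -2 to 2: ∫_{-2}^{2} (-θ**2 + θ - 4) cos(5*pi*θ/2) dθ = (12/(25*pi**2)) - (-4/(5*pi**2)) = 32/(25*pi**2).
Hence a_5 = (1/2)·(32/(25*pi**2)) = 16/(25*pi**2).

16/(25*pi**2)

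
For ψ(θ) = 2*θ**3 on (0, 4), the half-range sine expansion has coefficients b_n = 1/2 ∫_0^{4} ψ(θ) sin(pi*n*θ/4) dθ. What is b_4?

b_4 = 1/2 ∫_0^{4} (2*θ**3) sin(pi*θ) dθ.
Integrating by parts three times (tabular method), an antiderivative of (2*θ**3) sin(pi*θ) is -2*θ**3*cos(pi*θ)/pi + 6*θ**2*sin(pi*θ)/pi**2 + 12*θ*cos(pi*θ)/pi**3 - 12*sin(pi*θ)/pi**4; evaluating from 0 to 4: ∫_{0}^{4} (2*θ**3) sin(pi*θ) dθ = (-128/pi + 48/pi**3) - (0) = -128/pi + 48/pi**3.
Hence b_4 = (1/2)·(-128/pi + 48/pi**3) = -64/pi + 24/pi**3.

-64/pi + 24/pi**3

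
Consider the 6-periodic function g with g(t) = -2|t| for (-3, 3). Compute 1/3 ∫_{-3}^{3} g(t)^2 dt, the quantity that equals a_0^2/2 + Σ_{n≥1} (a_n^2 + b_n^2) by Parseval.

24

1/3 ∫_{-3}^{3} g(t)^2 dt = 1/3 · (72) = 24.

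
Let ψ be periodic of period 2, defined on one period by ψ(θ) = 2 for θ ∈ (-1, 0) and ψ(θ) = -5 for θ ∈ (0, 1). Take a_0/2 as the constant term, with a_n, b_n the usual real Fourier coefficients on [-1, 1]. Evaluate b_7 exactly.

-2/pi

b_7 = ∫_{-1}^{1} ψ(θ) sin(7*pi*θ) dθ.
Split the integral at the breakpoints.
Directly, an antiderivative of (2) sin(7*pi*θ) is -2*cos(7*pi*θ)/(7*pi); evaluating from -1 to 0: ∫_{-1}^{0} (2) sin(7*pi*θ) dθ = (-2/(7*pi)) - (2/(7*pi)) = -4/(7*pi).
Directly, an antiderivative of (-5) sin(7*pi*θ) is 5*cos(7*pi*θ)/(7*pi); evaluating from 0 to 1: ∫_{0}^{1} (-5) sin(7*pi*θ) dθ = (-5/(7*pi)) - (5/(7*pi)) = -10/(7*pi).
Summing the pieces gives b_7 = -2/pi.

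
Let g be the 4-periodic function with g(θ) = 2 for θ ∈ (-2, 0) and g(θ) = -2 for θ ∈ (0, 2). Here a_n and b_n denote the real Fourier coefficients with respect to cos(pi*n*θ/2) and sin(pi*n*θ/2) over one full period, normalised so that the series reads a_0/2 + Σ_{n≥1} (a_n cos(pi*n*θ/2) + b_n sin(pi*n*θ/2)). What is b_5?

b_5 = 1/2 ∫_{-2}^{2} g(θ) sin(5*pi*θ/2) dθ.
g is odd and sin(5*pi*θ/2) is odd, so the integrand is even and b_5 = ∫_0^{2} g(θ) sin(5*pi*θ/2) dθ.
Directly, an antiderivative of (-2) sin(5*pi*θ/2) is 4*cos(5*pi*θ/2)/(5*pi); evaluating from 0 to 2: ∫_{0}^{2} (-2) sin(5*pi*θ/2) dθ = (-4/(5*pi)) - (4/(5*pi)) = -8/(5*pi).
Hence b_5 = -8/(5*pi).

-8/(5*pi)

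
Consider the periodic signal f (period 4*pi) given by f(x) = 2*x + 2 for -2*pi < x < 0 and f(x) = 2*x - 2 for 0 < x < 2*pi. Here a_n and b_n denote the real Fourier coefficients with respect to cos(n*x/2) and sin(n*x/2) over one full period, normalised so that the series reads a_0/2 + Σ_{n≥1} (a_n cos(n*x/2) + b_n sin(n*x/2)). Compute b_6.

b_6 = (1/(2*pi)) ∫_{-2*pi}^{2*pi} f(x) sin(3*x) dx.
f is odd and sin(3*x) is odd, so the integrand is even and b_6 = 1/pi ∫_0^{2*pi} f(x) sin(3*x) dx.
Integrating by parts (boundary term plus one more integral), an antiderivative of (2*x - 2) sin(3*x) is -2*x*cos(3*x)/3 + 2*sin(3*x)/9 + 2*cos(3*x)/3; evaluating from 0 to 2*pi: ∫_{0}^{2*pi} (2*x - 2) sin(3*x) dx = (2/3 - 4*pi/3) - (2/3) = -4*pi/3.
Hence b_6 = (1/pi)·(-4*pi/3) = -4/3.

-4/3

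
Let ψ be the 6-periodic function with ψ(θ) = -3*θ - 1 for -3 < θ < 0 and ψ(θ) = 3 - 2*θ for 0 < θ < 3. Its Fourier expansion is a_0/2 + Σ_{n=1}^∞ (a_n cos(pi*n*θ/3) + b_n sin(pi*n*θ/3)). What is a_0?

7/2

a_0 = 1/3 ∫_{-3}^{3} ψ(θ) dθ = 1/3 · (21/2) = 7/2.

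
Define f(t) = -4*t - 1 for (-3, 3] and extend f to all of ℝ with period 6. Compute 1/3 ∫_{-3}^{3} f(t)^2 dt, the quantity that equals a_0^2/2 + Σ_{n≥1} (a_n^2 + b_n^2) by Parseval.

1/3 ∫_{-3}^{3} f(t)^2 dt = 1/3 · (294) = 98.

98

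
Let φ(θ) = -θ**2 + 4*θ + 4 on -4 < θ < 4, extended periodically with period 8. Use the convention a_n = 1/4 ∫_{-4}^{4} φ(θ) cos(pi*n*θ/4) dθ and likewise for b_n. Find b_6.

-16/(3*pi)

b_6 = 1/4 ∫_{-4}^{4} φ(θ) sin(3*pi*θ/2) dθ.
Integrating by parts twice (tabular method), an antiderivative of (-θ**2 + 4*θ + 4) sin(3*pi*θ/2) is 2*θ**2*cos(3*pi*θ/2)/(3*pi) - 8*θ*sin(3*pi*θ/2)/(9*pi**2) - 8*θ*cos(3*pi*θ/2)/(3*pi) + 16*sin(3*pi*θ/2)/(9*pi**2) - 8*cos(3*pi*θ/2)/(3*pi) - 16*cos(3*pi*θ/2)/(27*pi**3); evaluating from -4 to 4: ∫_{-4}^{4} (-θ**2 + 4*θ + 4) sin(3*pi*θ/2) dθ = (8*(-9*pi**2 - 2)/(27*pi**3)) - (8*(-2 + 63*pi**2)/(27*pi**3)) = -64/(3*pi).
Hence b_6 = (1/4)·(-64/(3*pi)) = -16/(3*pi).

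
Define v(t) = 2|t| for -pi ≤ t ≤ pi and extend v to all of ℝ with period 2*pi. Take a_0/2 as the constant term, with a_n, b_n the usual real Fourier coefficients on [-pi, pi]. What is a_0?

2*pi

a_0 = 1/pi ∫_{-pi}^{pi} v(t) dt = 1/pi · (2*pi**2) = 2*pi.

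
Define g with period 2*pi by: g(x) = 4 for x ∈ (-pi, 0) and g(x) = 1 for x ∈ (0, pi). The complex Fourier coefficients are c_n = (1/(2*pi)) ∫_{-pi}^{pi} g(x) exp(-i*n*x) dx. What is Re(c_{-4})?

0

Since g is real-valued, Re(c_{-4}) = (1/(2*pi)) ∫_{-pi}^{pi} g(x) cos(-4*x) dx = a_{4}/2.
Split the integral at the breakpoints.
Directly, an antiderivative of (4) cos(-4*x) is sin(4*x); evaluating from -pi to 0: ∫_{-pi}^{0} (4) cos(-4*x) dx = (0) - (0) = 0.
Directly, an antiderivative of (1) cos(-4*x) is sin(4*x)/4; evaluating from 0 to pi: ∫_{0}^{pi} (1) cos(-4*x) dx = (0) - (0) = 0.
So ∫_{-pi}^{pi} g(x) cos(-4*x) dx = 0.
Hence Re(c_{-4}) = (1/(2*pi))·(0) = 0.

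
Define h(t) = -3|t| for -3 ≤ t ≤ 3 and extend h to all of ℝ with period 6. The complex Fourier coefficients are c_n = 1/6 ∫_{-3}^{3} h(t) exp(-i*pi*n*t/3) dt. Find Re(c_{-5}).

18/(25*pi**2)

Since h is real-valued, Re(c_{-5}) = 1/6 ∫_{-3}^{3} h(t) cos(-5*pi*t/3) dt = a_{5}/2.
h is even and cos(-5*pi*t/3) is even, so the integrand is even: ∫_{-3}^{3} h(t) cos(-5*pi*t/3) dt = 2∫_0^{3} h(t) cos(-5*pi*t/3) dt.
Integrating by parts (boundary term plus one more integral), an antiderivative of (-3*t) cos(-5*pi*t/3) is -9*t*sin(5*pi*t/3)/(5*pi) - 27*cos(5*pi*t/3)/(25*pi**2); evaluating from 0 to 3: ∫_{0}^{3} (-3*t) cos(-5*pi*t/3) dt = (27/(25*pi**2)) - (-27/(25*pi**2)) = 54/(25*pi**2).
So ∫_{-3}^{3} h(t) cos(-5*pi*t/3) dt = 108/(25*pi**2).
Hence Re(c_{-5}) = (1/6)·(108/(25*pi**2)) = 18/(25*pi**2).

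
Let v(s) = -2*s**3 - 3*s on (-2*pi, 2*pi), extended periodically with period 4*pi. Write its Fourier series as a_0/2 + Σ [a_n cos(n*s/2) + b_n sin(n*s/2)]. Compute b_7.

b_7 = (1/(2*pi)) ∫_{-2*pi}^{2*pi} v(s) sin(7*s/2) ds.
v is odd and sin(7*s/2) is odd, so the integrand is even and b_7 = 1/pi ∫_0^{2*pi} v(s) sin(7*s/2) ds.
Integrating by parts three times (tabular method), an antiderivative of (-2*s**3 - 3*s) sin(7*s/2) is 4*s**3*cos(7*s/2)/7 - 24*s**2*sin(7*s/2)/49 + 198*s*cos(7*s/2)/343 - 396*sin(7*s/2)/2401; evaluating from 0 to 2*pi: ∫_{0}^{2*pi} (-2*s**3 - 3*s) sin(7*s/2) ds = (-4*pi*(99 + 392*pi**2)/343) - (0) = -4*pi*(99 + 392*pi**2)/343.
Hence b_7 = (1/pi)·(-4*pi*(99 + 392*pi**2)/343) = -32*pi**2/7 - 396/343.

-32*pi**2/7 - 396/343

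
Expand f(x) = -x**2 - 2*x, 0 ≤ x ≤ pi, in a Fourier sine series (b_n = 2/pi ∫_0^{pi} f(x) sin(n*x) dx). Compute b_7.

2*(-49*pi**2 - 98*pi + 4)/(343*pi)

b_7 = 2/pi ∫_0^{pi} (-x**2 - 2*x) sin(7*x) dx.
Integrating by parts twice (tabular method), an antiderivative of (-x**2 - 2*x) sin(7*x) is x**2*cos(7*x)/7 - 2*x*sin(7*x)/49 + 2*x*cos(7*x)/7 - 2*sin(7*x)/49 - 2*cos(7*x)/343; evaluating from 0 to pi: ∫_{0}^{pi} (-x**2 - 2*x) sin(7*x) dx = (-pi**2/7 - 2*pi/7 + 2/343) - (-2/343) = -pi**2/7 - 2*pi/7 + 4/343.
Hence b_7 = (2/pi)·(-pi**2/7 - 2*pi/7 + 4/343) = 2*(-49*pi**2 - 98*pi + 4)/(343*pi).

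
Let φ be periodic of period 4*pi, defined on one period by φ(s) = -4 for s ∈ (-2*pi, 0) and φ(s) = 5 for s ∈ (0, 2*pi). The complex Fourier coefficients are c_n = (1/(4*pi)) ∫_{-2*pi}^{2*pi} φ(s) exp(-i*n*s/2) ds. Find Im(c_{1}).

-9/pi

Since φ is real-valued, Im(c_{1}) = -(1/(4*pi)) ∫_{-2*pi}^{2*pi} φ(s) sin(s/2) ds = -b_{1}/2.
Split the integral at the breakpoints.
Directly, an antiderivative of (-4) sin(s/2) is 8*cos(s/2); evaluating from -2*pi to 0: ∫_{-2*pi}^{0} (-4) sin(s/2) ds = (8) - (-8) = 16.
Directly, an antiderivative of (5) sin(s/2) is -10*cos(s/2); evaluating from 0 to 2*pi: ∫_{0}^{2*pi} (5) sin(s/2) ds = (10) - (-10) = 20.
So ∫_{-2*pi}^{2*pi} φ(s) sin(s/2) ds = 36.
Hence Im(c_{1}) = (-1/(4*pi))·(36) = -9/pi.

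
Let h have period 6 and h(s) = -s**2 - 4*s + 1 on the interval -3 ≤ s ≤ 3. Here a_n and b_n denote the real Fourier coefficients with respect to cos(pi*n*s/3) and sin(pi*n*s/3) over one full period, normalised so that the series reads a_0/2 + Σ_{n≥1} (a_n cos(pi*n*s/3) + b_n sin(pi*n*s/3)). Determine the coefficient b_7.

b_7 = 1/3 ∫_{-3}^{3} h(s) sin(7*pi*s/3) ds.
Integrating by parts twice (tabular method), an antiderivative of (-s**2 - 4*s + 1) sin(7*pi*s/3) is 3*s**2*cos(7*pi*s/3)/(7*pi) - 18*s*sin(7*pi*s/3)/(49*pi**2) + 12*s*cos(7*pi*s/3)/(7*pi) - 36*sin(7*pi*s/3)/(49*pi**2) - 3*cos(7*pi*s/3)/(7*pi) - 54*cos(7*pi*s/3)/(343*pi**3); evaluating from -3 to 3: ∫_{-3}^{3} (-s**2 - 4*s + 1) sin(7*pi*s/3) ds = (6*(9 - 490*pi**2)/(343*pi**3)) - (6*(9 + 98*pi**2)/(343*pi**3)) = -72/(7*pi).
Hence b_7 = (1/3)·(-72/(7*pi)) = -24/(7*pi).

-24/(7*pi)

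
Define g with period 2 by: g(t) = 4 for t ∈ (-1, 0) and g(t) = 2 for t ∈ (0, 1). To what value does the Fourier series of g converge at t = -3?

3

t = -3 differs from t = -1 by -1 full period(s), and the series is 2-periodic.
At t = -1 the one-sided limits are g(-1^-) = 2 and g(-1^+) = 4.
By Dirichlet's theorem the series converges to their average, [(2) + (4)]/2 = 3.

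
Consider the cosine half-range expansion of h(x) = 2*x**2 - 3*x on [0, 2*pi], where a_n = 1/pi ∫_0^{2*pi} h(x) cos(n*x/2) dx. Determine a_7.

a_7 = 1/pi ∫_0^{2*pi} (2*x**2 - 3*x) cos(7*x/2) dx.
Integrating by parts twice (tabular method), an antiderivative of (2*x**2 - 3*x) cos(7*x/2) is 4*x**2*sin(7*x/2)/7 - 6*x*sin(7*x/2)/7 + 16*x*cos(7*x/2)/49 - 32*sin(7*x/2)/343 - 12*cos(7*x/2)/49; evaluating from 0 to 2*pi: ∫_{0}^{2*pi} (2*x**2 - 3*x) cos(7*x/2) dx = (12/49 - 32*pi/49) - (-12/49) = 24/49 - 32*pi/49.
Hence a_7 = (1/pi)·(24/49 - 32*pi/49) = 8*(3 - 4*pi)/(49*pi).

8*(3 - 4*pi)/(49*pi)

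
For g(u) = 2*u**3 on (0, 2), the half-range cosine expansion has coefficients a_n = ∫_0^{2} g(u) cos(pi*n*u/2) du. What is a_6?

8/(3*pi**2)

a_6 = ∫_0^{2} (2*u**3) cos(3*pi*u) du.
Integrating by parts three times (tabular method), an antiderivative of (2*u**3) cos(3*pi*u) is 2*u**3*sin(3*pi*u)/(3*pi) + 2*u**2*cos(3*pi*u)/(3*pi**2) - 4*u*sin(3*pi*u)/(9*pi**3) - 4*cos(3*pi*u)/(27*pi**4); evaluating from 0 to 2: ∫_{0}^{2} (2*u**3) cos(3*pi*u) du = (4*(-1 + 18*pi**2)/(27*pi**4)) - (-4/(27*pi**4)) = 8/(3*pi**2).
Hence a_6 = 8/(3*pi**2).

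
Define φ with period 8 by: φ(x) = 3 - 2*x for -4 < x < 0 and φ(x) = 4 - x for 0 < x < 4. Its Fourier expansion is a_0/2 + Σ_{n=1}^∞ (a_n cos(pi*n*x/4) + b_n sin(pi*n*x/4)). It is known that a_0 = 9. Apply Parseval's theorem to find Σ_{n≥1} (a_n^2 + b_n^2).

Parseval: a_0^2/2 + Σ_{n≥1} (a_n^2+b_n^2) = 1/4 ∫_{-4}^{4} φ(x)^2 dx = 179/3.
Subtract a_0^2/2 = 81/2: Σ (a_n^2+b_n^2) = 115/6.

115/6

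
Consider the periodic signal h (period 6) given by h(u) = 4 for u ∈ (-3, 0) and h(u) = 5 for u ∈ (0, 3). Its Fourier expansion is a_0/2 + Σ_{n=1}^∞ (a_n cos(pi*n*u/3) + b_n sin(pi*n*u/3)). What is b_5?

2/(5*pi)

b_5 = 1/3 ∫_{-3}^{3} h(u) sin(5*pi*u/3) du.
Split the integral at the breakpoints.
Directly, an antiderivative of (4) sin(5*pi*u/3) is -12*cos(5*pi*u/3)/(5*pi); evaluating from -3 to 0: ∫_{-3}^{0} (4) sin(5*pi*u/3) du = (-12/(5*pi)) - (12/(5*pi)) = -24/(5*pi).
Directly, an antiderivative of (5) sin(5*pi*u/3) is -3*cos(5*pi*u/3)/pi; evaluating from 0 to 3: ∫_{0}^{3} (5) sin(5*pi*u/3) du = (3/pi) - (-3/pi) = 6/pi.
Summing the pieces and multiplying by (1/3) gives b_5 = 2/(5*pi).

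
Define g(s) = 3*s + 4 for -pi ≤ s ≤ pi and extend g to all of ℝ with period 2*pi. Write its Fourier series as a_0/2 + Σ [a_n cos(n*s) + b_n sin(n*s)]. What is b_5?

b_5 = 1/pi ∫_{-pi}^{pi} g(s) sin(5*s) ds.
Integrating by parts (boundary term plus one more integral), an antiderivative of (3*s + 4) sin(5*s) is -3*s*cos(5*s)/5 + 3*sin(5*s)/25 - 4*cos(5*s)/5; evaluating from -pi to pi: ∫_{-pi}^{pi} (3*s + 4) sin(5*s) ds = (4/5 + 3*pi/5) - (4/5 - 3*pi/5) = 6*pi/5.
Hence b_5 = (1/pi)·(6*pi/5) = 6/5.

6/5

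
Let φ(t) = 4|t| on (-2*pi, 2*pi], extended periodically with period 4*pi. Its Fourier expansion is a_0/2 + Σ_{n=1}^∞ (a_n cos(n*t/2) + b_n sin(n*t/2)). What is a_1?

a_1 = (1/(2*pi)) ∫_{-2*pi}^{2*pi} φ(t) cos(t/2) dt.
φ is even and cos(t/2) is even, so the integrand is even and a_1 = 1/pi ∫_0^{2*pi} φ(t) cos(t/2) dt.
Integrating by parts (boundary term plus one more integral), an antiderivative of (4*t) cos(t/2) is 8*t*sin(t/2) + 16*cos(t/2); evaluating from 0 to 2*pi: ∫_{0}^{2*pi} (4*t) cos(t/2) dt = (-16) - (16) = -32.
Hence a_1 = (1/pi)·(-32) = -32/pi.

-32/pi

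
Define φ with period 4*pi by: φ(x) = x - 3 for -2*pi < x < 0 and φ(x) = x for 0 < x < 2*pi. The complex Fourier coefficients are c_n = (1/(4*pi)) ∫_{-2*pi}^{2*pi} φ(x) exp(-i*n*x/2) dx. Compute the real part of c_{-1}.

Since φ is real-valued, Re(c_{-1}) = (1/(4*pi)) ∫_{-2*pi}^{2*pi} φ(x) cos(-x/2) dx = a_{1}/2.
Split the integral at the breakpoints.
Integrating by parts (boundary term plus one more integral), an antiderivative of (x - 3) cos(-x/2) is 2*x*sin(x/2) - 6*sin(x/2) + 4*cos(x/2); evaluating from -2*pi to 0: ∫_{-2*pi}^{0} (x - 3) cos(-x/2) dx = (4) - (-4) = 8.
Integrating by parts (boundary term plus one more integral), an antiderivative of (x) cos(-x/2) is 2*x*sin(x/2) + 4*cos(x/2); evaluating from 0 to 2*pi: ∫_{0}^{2*pi} (x) cos(-x/2) dx = (-4) - (4) = -8.
So ∫_{-2*pi}^{2*pi} φ(x) cos(-x/2) dx = 0.
Hence Re(c_{-1}) = (1/(4*pi))·(0) = 0.

0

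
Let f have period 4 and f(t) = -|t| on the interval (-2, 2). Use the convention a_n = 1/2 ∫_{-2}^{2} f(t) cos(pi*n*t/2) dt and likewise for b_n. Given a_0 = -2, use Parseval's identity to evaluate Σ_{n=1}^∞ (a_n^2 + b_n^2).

2/3

Parseval: a_0^2/2 + Σ_{n≥1} (a_n^2+b_n^2) = 1/2 ∫_{-2}^{2} f(t)^2 dt = 8/3.
Subtract a_0^2/2 = 2: Σ (a_n^2+b_n^2) = 2/3.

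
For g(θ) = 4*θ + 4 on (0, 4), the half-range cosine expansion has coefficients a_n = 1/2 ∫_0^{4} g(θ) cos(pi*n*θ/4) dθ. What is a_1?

-64/pi**2

a_1 = 1/2 ∫_0^{4} (4*θ + 4) cos(pi*θ/4) dθ.
Integrating by parts (boundary term plus one more integral), an antiderivative of (4*θ + 4) cos(pi*θ/4) is 16*θ*sin(pi*θ/4)/pi + 16*sin(pi*θ/4)/pi + 64*cos(pi*θ/4)/pi**2; evaluating from 0 to 4: ∫_{0}^{4} (4*θ + 4) cos(pi*θ/4) dθ = (-64/pi**2) - (64/pi**2) = -128/pi**2.
Hence a_1 = (1/2)·(-128/pi**2) = -64/pi**2.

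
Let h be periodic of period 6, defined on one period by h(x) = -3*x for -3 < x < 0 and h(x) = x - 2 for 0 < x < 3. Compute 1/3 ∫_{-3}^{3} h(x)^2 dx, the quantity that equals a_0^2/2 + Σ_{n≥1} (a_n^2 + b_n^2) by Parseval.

28

1/3 ∫_{-3}^{3} h(x)^2 dx = 1/3 · (84) = 28.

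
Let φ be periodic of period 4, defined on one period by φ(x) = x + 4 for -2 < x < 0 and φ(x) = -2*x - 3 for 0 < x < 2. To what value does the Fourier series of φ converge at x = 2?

-5/2

x = 2 differs from x = -2 by 1 full period(s), and the series is 4-periodic.
At x = -2 the one-sided limits are φ(-2^-) = -7 and φ(-2^+) = 2.
By Dirichlet's theorem the series converges to their average, [(-7) + (2)]/2 = -5/2.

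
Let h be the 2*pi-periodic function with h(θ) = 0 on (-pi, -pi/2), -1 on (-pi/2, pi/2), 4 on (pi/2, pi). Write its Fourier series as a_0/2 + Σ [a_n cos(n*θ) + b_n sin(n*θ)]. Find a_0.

1

a_0 = 1/pi ∫_{-pi}^{pi} h(θ) dθ = 1/pi · (pi) = 1.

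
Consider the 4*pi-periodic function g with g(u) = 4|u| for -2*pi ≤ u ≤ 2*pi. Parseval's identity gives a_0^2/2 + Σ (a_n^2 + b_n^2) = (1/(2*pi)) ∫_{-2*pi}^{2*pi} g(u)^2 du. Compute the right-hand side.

128*pi**2/3

(1/(2*pi)) ∫_{-2*pi}^{2*pi} g(u)^2 du = (1/(2*pi)) · (256*pi**3/3) = 128*pi**2/3.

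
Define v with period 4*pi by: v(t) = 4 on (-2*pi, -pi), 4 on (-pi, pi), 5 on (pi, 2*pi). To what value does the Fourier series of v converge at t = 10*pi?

t = 10*pi differs from t = 2*pi by 2 full period(s), and the series is 4*pi-periodic.
At t = 2*pi the one-sided limits are v(2*pi^-) = 5 and v(2*pi^+) = 4.
By Dirichlet's theorem the series converges to their average, [(5) + (4)]/2 = 9/2.

9/2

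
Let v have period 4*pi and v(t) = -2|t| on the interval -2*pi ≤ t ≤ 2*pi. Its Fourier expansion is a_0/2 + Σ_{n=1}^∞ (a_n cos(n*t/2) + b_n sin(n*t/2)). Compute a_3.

16/(9*pi)

a_3 = (1/(2*pi)) ∫_{-2*pi}^{2*pi} v(t) cos(3*t/2) dt.
v is even and cos(3*t/2) is even, so the integrand is even and a_3 = 1/pi ∫_0^{2*pi} v(t) cos(3*t/2) dt.
Integrating by parts (boundary term plus one more integral), an antiderivative of (-2*t) cos(3*t/2) is -4*t*sin(3*t/2)/3 - 8*cos(3*t/2)/9; evaluating from 0 to 2*pi: ∫_{0}^{2*pi} (-2*t) cos(3*t/2) dt = (8/9) - (-8/9) = 16/9.
Hence a_3 = (1/pi)·(16/9) = 16/(9*pi).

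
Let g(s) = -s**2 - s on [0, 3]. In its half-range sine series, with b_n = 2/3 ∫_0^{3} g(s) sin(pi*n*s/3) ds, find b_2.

12/pi

b_2 = 2/3 ∫_0^{3} (-s**2 - s) sin(2*pi*s/3) ds.
Integrating by parts twice (tabular method), an antiderivative of (-s**2 - s) sin(2*pi*s/3) is 3*s**2*cos(2*pi*s/3)/(2*pi) - 9*s*sin(2*pi*s/3)/(2*pi**2) + 3*s*cos(2*pi*s/3)/(2*pi) - 9*sin(2*pi*s/3)/(4*pi**2) - 27*cos(2*pi*s/3)/(4*pi**3); evaluating from 0 to 3: ∫_{0}^{3} (-s**2 - s) sin(2*pi*s/3) ds = (-27/(4*pi**3) + 18/pi) - (-27/(4*pi**3)) = 18/pi.
Hence b_2 = (2/3)·(18/pi) = 12/pi.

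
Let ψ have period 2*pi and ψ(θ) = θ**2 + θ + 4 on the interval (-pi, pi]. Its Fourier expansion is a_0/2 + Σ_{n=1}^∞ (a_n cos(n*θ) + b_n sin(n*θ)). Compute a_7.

-4/49

a_7 = 1/pi ∫_{-pi}^{pi} ψ(θ) cos(7*θ) dθ.
Integrating by parts twice (tabular method), an antiderivative of (θ**2 + θ + 4) cos(7*θ) is θ**2*sin(7*θ)/7 + θ*sin(7*θ)/7 + 2*θ*cos(7*θ)/49 + 194*sin(7*θ)/343 + cos(7*θ)/49; evaluating from -pi to pi: ∫_{-pi}^{pi} (θ**2 + θ + 4) cos(7*θ) dθ = (-2*pi/49 - 1/49) - (-1/49 + 2*pi/49) = -4*pi/49.
Hence a_7 = (1/pi)·(-4*pi/49) = -4/49.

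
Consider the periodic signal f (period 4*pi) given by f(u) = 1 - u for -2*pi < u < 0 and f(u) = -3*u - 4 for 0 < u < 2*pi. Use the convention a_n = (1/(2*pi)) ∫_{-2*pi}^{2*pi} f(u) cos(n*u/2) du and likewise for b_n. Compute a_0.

a_0 = (1/(2*pi)) ∫_{-2*pi}^{2*pi} f(u) du = (1/(2*pi)) · (-2*pi*(3 + 2*pi)) = -2*pi - 3.

-2*pi - 3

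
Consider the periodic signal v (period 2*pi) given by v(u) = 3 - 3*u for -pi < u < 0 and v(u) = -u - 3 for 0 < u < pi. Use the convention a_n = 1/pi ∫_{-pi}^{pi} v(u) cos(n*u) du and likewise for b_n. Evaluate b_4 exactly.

1

b_4 = 1/pi ∫_{-pi}^{pi} v(u) sin(4*u) du.
Split the integral at the breakpoints.
Integrating by parts (boundary term plus one more integral), an antiderivative of (3 - 3*u) sin(4*u) is 3*u*cos(4*u)/4 - 3*sin(4*u)/16 - 3*cos(4*u)/4; evaluating from -pi to 0: ∫_{-pi}^{0} (3 - 3*u) sin(4*u) du = (-3/4) - (-3*pi/4 - 3/4) = 3*pi/4.
Integrating by parts (boundary term plus one more integral), an antiderivative of (-u - 3) sin(4*u) is u*cos(4*u)/4 - sin(4*u)/16 + 3*cos(4*u)/4; evaluating from 0 to pi: ∫_{0}^{pi} (-u - 3) sin(4*u) du = (3/4 + pi/4) - (3/4) = pi/4.
Summing the pieces and multiplying by (1/pi) gives b_4 = 1.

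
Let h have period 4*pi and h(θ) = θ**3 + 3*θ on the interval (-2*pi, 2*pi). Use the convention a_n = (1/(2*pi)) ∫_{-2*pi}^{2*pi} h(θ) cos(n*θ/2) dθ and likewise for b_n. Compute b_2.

b_2 = (1/(2*pi)) ∫_{-2*pi}^{2*pi} h(θ) sin(θ) dθ.
h is odd and sin(θ) is odd, so the integrand is even and b_2 = 1/pi ∫_0^{2*pi} h(θ) sin(θ) dθ.
Integrating by parts three times (tabular method), an antiderivative of (θ**3 + 3*θ) sin(θ) is -θ**3*cos(θ) + 3*θ**2*sin(θ) + 3*θ*cos(θ) - 3*sin(θ); evaluating from 0 to 2*pi: ∫_{0}^{2*pi} (θ**3 + 3*θ) sin(θ) dθ = (-8*pi**3 + 6*pi) - (0) = -8*pi**3 + 6*pi.
Hence b_2 = (1/pi)·(-8*pi**3 + 6*pi) = 6 - 8*pi**2.

6 - 8*pi**2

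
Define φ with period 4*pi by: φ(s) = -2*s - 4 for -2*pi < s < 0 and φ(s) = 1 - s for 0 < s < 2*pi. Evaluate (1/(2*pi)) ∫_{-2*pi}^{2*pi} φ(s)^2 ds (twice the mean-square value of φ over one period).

(1/(2*pi)) ∫_{-2*pi}^{2*pi} φ(s)^2 ds = (1/(2*pi)) · (2*pi*(-54*pi + 51 + 20*pi**2)/3) = -18*pi + 17 + 20*pi**2/3.

-18*pi + 17 + 20*pi**2/3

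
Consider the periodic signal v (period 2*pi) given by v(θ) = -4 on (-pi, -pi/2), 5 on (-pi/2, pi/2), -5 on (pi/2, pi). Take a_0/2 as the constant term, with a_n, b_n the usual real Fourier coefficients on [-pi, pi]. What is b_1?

b_1 = 1/pi ∫_{-pi}^{pi} v(θ) sin(θ) dθ.
Split the integral at the breakpoints.
Directly, an antiderivative of (-4) sin(θ) is 4*cos(θ); evaluating from -pi to -pi/2: ∫_{-pi}^{-pi/2} (-4) sin(θ) dθ = (0) - (-4) = 4.
Directly, an antiderivative of (5) sin(θ) is -5*cos(θ); evaluating from -pi/2 to pi/2: ∫_{-pi/2}^{pi/2} (5) sin(θ) dθ = (0) - (0) = 0.
Directly, an antiderivative of (-5) sin(θ) is 5*cos(θ); evaluating from pi/2 to pi: ∫_{pi/2}^{pi} (-5) sin(θ) dθ = (-5) - (0) = -5.
Summing the pieces and multiplying by (1/pi) gives b_1 = -1/pi.

-1/pi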